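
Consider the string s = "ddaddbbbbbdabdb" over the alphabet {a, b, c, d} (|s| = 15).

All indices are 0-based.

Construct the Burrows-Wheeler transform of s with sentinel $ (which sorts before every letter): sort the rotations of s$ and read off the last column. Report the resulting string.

rank  rotation          last
    0  $ddaddbbbbbdabdb  b
    1  abdb$ddaddbbbbbd  d
    2  addbbbbbdabdb$dd  d
    3  b$ddaddbbbbbdabd  d
    4  bbbbbdabdb$ddadd  d
    5  bbbbdabdb$ddaddb  b
    6  bbbdabdb$ddaddbb  b
    7  bbdabdb$ddaddbbb  b
    8  bdabdb$ddaddbbbb  b
    9  bdb$ddaddbbbbbda  a
   10  dabdb$ddaddbbbbb  b
   11  daddbbbbbdabdb$d  d
   12  db$ddaddbbbbbdab  b
   13  dbbbbbdabdb$ddad  d
   14  ddaddbbbbbdabdb$  $
   15  ddbbbbbdabdb$dda  a

bddddbbbbabdbd$a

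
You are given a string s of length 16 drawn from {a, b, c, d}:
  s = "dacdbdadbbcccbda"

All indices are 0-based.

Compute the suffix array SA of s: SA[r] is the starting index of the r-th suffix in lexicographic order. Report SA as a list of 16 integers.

rank | idx | suffix
   0 |  15 | a
   1 |   1 | acdbdadbbcccbda
   2 |   6 | adbbcccbda
   3 |   8 | bbcccbda
   4 |   9 | bcccbda
   5 |  13 | bda
   6 |   4 | bdadbbcccbda
   7 |  12 | cbda
   8 |  11 | ccbda
   9 |  10 | cccbda
  10 |   2 | cdbdadbbcccbda
  11 |  14 | da
  12 |   0 | dacdbdadbbcccbda
  13 |   5 | dadbbcccbda
  14 |   7 | dbbcccbda
  15 |   3 | dbdadbbcccbda

[15, 1, 6, 8, 9, 13, 4, 12, 11, 10, 2, 14, 0, 5, 7, 3]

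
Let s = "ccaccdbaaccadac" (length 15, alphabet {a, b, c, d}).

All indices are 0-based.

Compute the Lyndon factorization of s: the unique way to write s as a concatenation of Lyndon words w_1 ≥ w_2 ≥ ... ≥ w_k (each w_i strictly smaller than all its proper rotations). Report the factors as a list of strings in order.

emit factor 1: 'c' (i=0, period=1)
emit factor 2: 'c' (i=1, period=1)
emit factor 3: 'accdb' (i=2, period=5)
emit factor 4: 'aaccadac' (i=7, period=8)

["c", "c", "accdb", "aaccadac"]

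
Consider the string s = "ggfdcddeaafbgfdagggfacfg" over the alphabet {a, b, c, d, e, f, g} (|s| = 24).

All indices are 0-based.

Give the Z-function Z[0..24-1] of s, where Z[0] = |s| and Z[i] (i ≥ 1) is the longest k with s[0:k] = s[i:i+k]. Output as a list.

Z[0]=24
i=1: outside box; Z[1]=1 grow→box=[1,2)
i=2: outside box; Z[2]=0
i=3: outside box; Z[3]=0
i=4: outside box; Z[4]=0
i=5: outside box; Z[5]=0
i=6: outside box; Z[6]=0
i=7: outside box; Z[7]=0
i=8: outside box; Z[8]=0
i=9: outside box; Z[9]=0
i=10: outside box; Z[10]=0
i=11: outside box; Z[11]=0
i=12: outside box; Z[12]=1 grow→box=[12,13)
i=13: outside box; Z[13]=0
i=14: outside box; Z[14]=0
i=15: outside box; Z[15]=0
i=16: outside box; Z[16]=2 grow→box=[16,18)
i=17: min(r-i=1, Z[1]=1)=1; Z[17]=3 grow→box=[17,20)
i=18: min(r-i=2, Z[1]=1)=1; Z[18]=1
i=19: min(r-i=1, Z[2]=0)=0; Z[19]=0
i=20: outside box; Z[20]=0
i=21: outside box; Z[21]=0
i=22: outside box; Z[22]=0
i=23: outside box; Z[23]=1 grow→box=[23,24)

[24, 1, 0, 0, 0, 0, 0, 0, 0, 0, 0, 0, 1, 0, 0, 0, 2, 3, 1, 0, 0, 0, 0, 1]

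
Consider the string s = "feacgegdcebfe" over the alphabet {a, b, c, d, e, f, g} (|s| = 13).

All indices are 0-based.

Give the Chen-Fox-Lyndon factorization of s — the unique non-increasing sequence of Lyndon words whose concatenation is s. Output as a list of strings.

["f", "e", "acgegdcebfe"]

emit factor 1: 'f' (i=0, period=1)
emit factor 2: 'e' (i=1, period=1)
emit factor 3: 'acgegdcebfe' (i=2, period=11)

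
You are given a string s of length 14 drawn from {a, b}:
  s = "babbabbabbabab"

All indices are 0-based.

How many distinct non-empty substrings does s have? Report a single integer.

54

rank | idx | suffix
   0 |  12 | ab
   1 |  10 | abab
   2 |   7 | abbabab
   3 |   4 | abbabbabab
   4 |   1 | abbabbabbabab
   5 |  13 | b
   6 |  11 | bab
   7 |   9 | babab
   8 |   6 | babbabab
   9 |   3 | babbabbabab
  10 |   0 | babbabbabbabab
  11 |   8 | bbabab
  12 |   5 | bbabbabab
  13 |   2 | bbabbabbabab

SA = [12, 10, 7, 4, 1, 13, 11, 9, 6, 3, 0, 8, 5, 2]
rank  pair      lcp
   1  s[12:],s[10:]  2  'ab'
   2  s[10:],s[7:]  2  'ab'
   3  s[7:],s[4:]  5  'abbab'
   4  s[4:],s[1:]  8  'abbabbab'
   5  s[1:],s[13:]  0  ''
   6  s[13:],s[11:]  1  'b'
   7  s[11:],s[9:]  3  'bab'
   8  s[9:],s[6:]  3  'bab'
   9  s[6:],s[3:]  6  'babbab'
  10  s[3:],s[0:]  9  'babbabbab'
  11  s[0:],s[8:]  1  'b'
  12  s[8:],s[5:]  4  'bbab'
  13  s[5:],s[2:]  7  'bbabbab'

n(n+1)/2 = 14·15/2 = 105
Σ LCP = 0 + 2 + 2 + 5 + 8 + 0 + 1 + 3 + 3 + 6 + 9 + 1 + 4 + 7 = 51
distinct = 105 − 51 = 54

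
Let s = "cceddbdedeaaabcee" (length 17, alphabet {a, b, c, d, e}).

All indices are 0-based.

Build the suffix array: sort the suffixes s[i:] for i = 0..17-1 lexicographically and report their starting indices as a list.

[10, 11, 12, 13, 5, 0, 1, 14, 4, 3, 8, 6, 16, 9, 2, 7, 15]

rank→(start, suffix):
  0 → (10, 'aaabcee')
  1 → (11, 'aabcee')
  2 → (12, 'abcee')
  3 → (13, 'bcee')
  4 → (5, 'bdedeaaabcee')
  5 → (0, 'cceddbdedeaaabcee')
  6 → (1, 'ceddbdedeaaabcee')
  7 → (14, 'cee')
  8 → (4, 'dbdedeaaabcee')
  9 → (3, 'ddbdedeaaabcee')
  10 → (8, 'deaaabcee')
  11 → (6, 'dedeaaabcee')
  12 → (16, 'e')
  13 → (9, 'eaaabcee')
  14 → (2, 'eddbdedeaaabcee')
  15 → (7, 'edeaaabcee')
  16 → (15, 'ee')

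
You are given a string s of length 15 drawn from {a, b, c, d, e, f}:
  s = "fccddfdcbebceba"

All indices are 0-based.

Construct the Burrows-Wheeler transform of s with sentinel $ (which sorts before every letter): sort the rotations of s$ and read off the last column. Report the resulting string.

rank  rotation          last
    0  $fccddfdcbebceba  a
    1  a$fccddfdcbebceb  b
    2  ba$fccddfdcbebce  e
    3  bceba$fccddfdcbe  e
    4  bebceba$fccddfdc  c
    5  cbebceba$fccddfd  d
    6  ccddfdcbebceba$f  f
    7  cddfdcbebceba$fc  c
    8  ceba$fccddfdcbeb  b
    9  dcbebceba$fccddf  f
   10  ddfdcbebceba$fcc  c
   11  dfdcbebceba$fccd  d
   12  eba$fccddfdcbebc  c
   13  ebceba$fccddfdcb  b
   14  fccddfdcbebceba$  $
   15  fdcbebceba$fccdd  d

abeecdfcbfcdcb$d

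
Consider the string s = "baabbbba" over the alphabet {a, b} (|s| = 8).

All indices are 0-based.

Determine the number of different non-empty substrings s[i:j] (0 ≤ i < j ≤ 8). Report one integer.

rank→(start, suffix):
  0 → (7, 'a')
  1 → (1, 'aabbbba')
  2 → (2, 'abbbba')
  3 → (6, 'ba')
  4 → (0, 'baabbbba')
  5 → (5, 'bba')
  6 → (4, 'bbba')
  7 → (3, 'bbbba')

SA = [7, 1, 2, 6, 0, 5, 4, 3]
i: (SA[i-1],SA[i]) lcp shared
  1: (7,1) 1 'a'
  2: (1,2) 1 'a'
  3: (2,6) 0 ''
  4: (6,0) 2 'ba'
  5: (0,5) 1 'b'
  6: (5,4) 2 'bb'
  7: (4,3) 3 'bbb'

n(n+1)/2 = 8·9/2 = 36
Σ LCP = 0 + 1 + 1 + 0 + 2 + 1 + 2 + 3 = 10
distinct = 36 − 10 = 26

26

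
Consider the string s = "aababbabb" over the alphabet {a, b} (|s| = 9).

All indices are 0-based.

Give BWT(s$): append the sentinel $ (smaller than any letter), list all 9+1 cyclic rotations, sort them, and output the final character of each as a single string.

rank  rotation    last
    0  $aababbabb  b
    1  aababbabb$  $
    2  ababbabb$a  a
    3  abb$aababb  b
    4  abbabb$aab  b
    5  b$aababbab  b
    6  babb$aabab  b
    7  babbabb$aa  a
    8  bb$aababba  a
    9  bbabb$aaba  a

b$abbbbaaa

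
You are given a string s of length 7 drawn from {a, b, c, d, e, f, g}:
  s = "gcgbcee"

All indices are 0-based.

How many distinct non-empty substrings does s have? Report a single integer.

rank | idx | suffix
   0 |   3 | bcee
   1 |   4 | cee
   2 |   1 | cgbcee
   3 |   6 | e
   4 |   5 | ee
   5 |   2 | gbcee
   6 |   0 | gcgbcee

SA = [3, 4, 1, 6, 5, 2, 0]
[i] adj suffixes → lcp
  [1] 3/4 → 0 ('')
  [2] 4/1 → 1 ('c')
  [3] 1/6 → 0 ('')
  [4] 6/5 → 1 ('e')
  [5] 5/2 → 0 ('')
  [6] 2/0 → 1 ('g')

n(n+1)/2 = 7·8/2 = 28
Σ LCP = 0 + 0 + 1 + 0 + 1 + 0 + 1 = 3
distinct = 28 − 3 = 25

25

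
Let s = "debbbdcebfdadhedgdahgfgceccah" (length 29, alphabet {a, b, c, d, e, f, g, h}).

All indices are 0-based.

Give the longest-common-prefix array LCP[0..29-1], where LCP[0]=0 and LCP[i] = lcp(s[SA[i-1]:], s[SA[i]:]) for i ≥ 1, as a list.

[0, 1, 2, 0, 2, 1, 1, 0, 1, 1, 2, 0, 2, 1, 1, 1, 1, 0, 2, 1, 1, 0, 1, 0, 1, 1, 0, 1, 1]

rank→(start, suffix):
  0 → (11, 'adhedgdahgfgceccah')
  1 → (27, 'ah')
  2 → (18, 'ahgfgceccah')
  3 → (2, 'bbbdcebfdadhedgdahgfgceccah')
  4 → (3, 'bbdcebfdadhedgdahgfgceccah')
  5 → (4, 'bdcebfdadhedgdahgfgceccah')
  6 → (8, 'bfdadhedgdahgfgceccah')
  7 → (26, 'cah')
  8 → (25, 'ccah')
  9 → (6, 'cebfdadhedgdahgfgceccah')
  10 → (23, 'ceccah')
  11 → (10, 'dadhedgdahgfgceccah')
  12 → (17, 'dahgfgceccah')
  13 → (5, 'dcebfdadhedgdahgfgceccah')
  14 → (0, 'debbbdcebfdadhedgdahgfgceccah')
  15 → (15, 'dgdahgfgceccah')
  16 → (12, 'dhedgdahgfgceccah')
  17 → (1, 'ebbbdcebfdadhedgdahgfgceccah')
  18 → (7, 'ebfdadhedgdahgfgceccah')
  19 → (24, 'eccah')
  20 → (14, 'edgdahgfgceccah')
  21 → (9, 'fdadhedgdahgfgceccah')
  22 → (21, 'fgceccah')
  23 → (22, 'gceccah')
  24 → (16, 'gdahgfgceccah')
  25 → (20, 'gfgceccah')
  26 → (28, 'h')
  27 → (13, 'hedgdahgfgceccah')
  28 → (19, 'hgfgceccah')

SA = [11, 27, 18, 2, 3, 4, 8, 26, 25, 6, 23, 10, 17, 5, 0, 15, 12, 1, 7, 24, 14, 9, 21, 22, 16, 20, 28, 13, 19]
i: (SA[i-1],SA[i]) lcp shared
  1: (11,27) 1 'a'
  2: (27,18) 2 'ah'
  3: (18,2) 0 ''
  4: (2,3) 2 'bb'
  5: (3,4) 1 'b'
  6: (4,8) 1 'b'
  7: (8,26) 0 ''
  8: (26,25) 1 'c'
  9: (25,6) 1 'c'
  10: (6,23) 2 'ce'
  11: (23,10) 0 ''
  12: (10,17) 2 'da'
  13: (17,5) 1 'd'
  14: (5,0) 1 'd'
  15: (0,15) 1 'd'
  16: (15,12) 1 'd'
  17: (12,1) 0 ''
  18: (1,7) 2 'eb'
  19: (7,24) 1 'e'
  20: (24,14) 1 'e'
  21: (14,9) 0 ''
  22: (9,21) 1 'f'
  23: (21,22) 0 ''
  24: (22,16) 1 'g'
  25: (16,20) 1 'g'
  26: (20,28) 0 ''
  27: (28,13) 1 'h'
  28: (13,19) 1 'h'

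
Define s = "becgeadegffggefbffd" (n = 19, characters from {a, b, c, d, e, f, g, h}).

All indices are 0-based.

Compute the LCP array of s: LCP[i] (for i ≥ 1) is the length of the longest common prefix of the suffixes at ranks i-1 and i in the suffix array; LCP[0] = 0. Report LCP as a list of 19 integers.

[0, 0, 1, 0, 0, 1, 0, 1, 1, 1, 0, 1, 1, 2, 1, 0, 2, 1, 1]

rank→(start, suffix):
  0 → (5, 'adegffggefbffd')
  1 → (0, 'becgeadegffggefbffd')
  2 → (15, 'bffd')
  3 → (2, 'cgeadegffggefbffd')
  4 → (18, 'd')
  5 → (6, 'degffggefbffd')
  6 → (4, 'eadegffggefbffd')
  7 → (1, 'ecgeadegffggefbffd')
  8 → (13, 'efbffd')
  9 → (7, 'egffggefbffd')
  10 → (14, 'fbffd')
  11 → (17, 'fd')
  12 → (16, 'ffd')
  13 → (9, 'ffggefbffd')
  14 → (10, 'fggefbffd')
  15 → (3, 'geadegffggefbffd')
  16 → (12, 'gefbffd')
  17 → (8, 'gffggefbffd')
  18 → (11, 'ggefbffd')

SA = [5, 0, 15, 2, 18, 6, 4, 1, 13, 7, 14, 17, 16, 9, 10, 3, 12, 8, 11]
[i] adj suffixes → lcp
  [1] 5/0 → 0 ('')
  [2] 0/15 → 1 ('b')
  [3] 15/2 → 0 ('')
  [4] 2/18 → 0 ('')
  [5] 18/6 → 1 ('d')
  [6] 6/4 → 0 ('')
  [7] 4/1 → 1 ('e')
  [8] 1/13 → 1 ('e')
  [9] 13/7 → 1 ('e')
  [10] 7/14 → 0 ('')
  [11] 14/17 → 1 ('f')
  [12] 17/16 → 1 ('f')
  [13] 16/9 → 2 ('ff')
  [14] 9/10 → 1 ('f')
  [15] 10/3 → 0 ('')
  [16] 3/12 → 2 ('ge')
  [17] 12/8 → 1 ('g')
  [18] 8/11 → 1 ('g')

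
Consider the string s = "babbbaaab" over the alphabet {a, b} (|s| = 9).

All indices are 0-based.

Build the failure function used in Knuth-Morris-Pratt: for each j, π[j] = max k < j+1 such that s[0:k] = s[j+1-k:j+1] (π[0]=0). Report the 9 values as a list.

[0, 0, 1, 1, 1, 2, 0, 0, 1]

π[0] = 0
j=1 s[j]='a': π[1]=0 (border '')
j=2 s[j]='b': π[2]=1 (border 'b')
j=3 s[j]='b': k: 1→0; π[3]=1 (border 'b')
j=4 s[j]='b': k: 1→0; π[4]=1 (border 'b')
j=5 s[j]='a': π[5]=2 (border 'ba')
j=6 s[j]='a': k: 2→0; π[6]=0 (border '')
j=7 s[j]='a': π[7]=0 (border '')
j=8 s[j]='b': π[8]=1 (border 'b')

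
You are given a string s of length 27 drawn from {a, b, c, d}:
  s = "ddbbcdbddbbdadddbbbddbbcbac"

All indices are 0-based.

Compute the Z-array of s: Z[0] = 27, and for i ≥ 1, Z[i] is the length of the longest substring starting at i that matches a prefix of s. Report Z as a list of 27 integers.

[27, 1, 0, 0, 0, 1, 0, 4, 1, 0, 0, 1, 0, 2, 4, 1, 0, 0, 0, 5, 1, 0, 0, 0, 0, 0, 0]

Z[0]=27
i=1: fresh scan; Z[1]=1 extend→box=[1,2)
i=2: fresh scan; Z[2]=0
i=3: fresh scan; Z[3]=0
i=4: fresh scan; Z[4]=0
i=5: fresh scan; Z[5]=1 extend→box=[5,6)
i=6: fresh scan; Z[6]=0
i=7: fresh scan; Z[7]=4 extend→box=[7,11)
i=8: min(r-i=3, Z[1]=1)=1; Z[8]=1
i=9: min(r-i=2, Z[2]=0)=0; Z[9]=0
i=10: min(r-i=1, Z[3]=0)=0; Z[10]=0
i=11: fresh scan; Z[11]=1 extend→box=[11,12)
i=12: fresh scan; Z[12]=0
i=13: fresh scan; Z[13]=2 extend→box=[13,15)
i=14: min(r-i=1, Z[1]=1)=1; Z[14]=4 extend→box=[14,18)
i=15: min(r-i=3, Z[1]=1)=1; Z[15]=1
i=16: min(r-i=2, Z[2]=0)=0; Z[16]=0
i=17: min(r-i=1, Z[3]=0)=0; Z[17]=0
i=18: fresh scan; Z[18]=0
i=19: fresh scan; Z[19]=5 extend→box=[19,24)
i=20: min(r-i=4, Z[1]=1)=1; Z[20]=1
i=21: min(r-i=3, Z[2]=0)=0; Z[21]=0
i=22: min(r-i=2, Z[3]=0)=0; Z[22]=0
i=23: min(r-i=1, Z[4]=0)=0; Z[23]=0
i=24: fresh scan; Z[24]=0
i=25: fresh scan; Z[25]=0
i=26: fresh scan; Z[26]=0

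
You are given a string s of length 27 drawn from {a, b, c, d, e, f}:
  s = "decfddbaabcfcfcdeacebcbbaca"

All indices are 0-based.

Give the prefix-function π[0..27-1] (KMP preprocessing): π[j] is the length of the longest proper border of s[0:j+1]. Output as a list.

[0, 0, 0, 0, 1, 1, 0, 0, 0, 0, 0, 0, 0, 0, 0, 1, 2, 0, 0, 0, 0, 0, 0, 0, 0, 0, 0]

π[0] = 0
j=1 s[j]='e': π[1]=0 (border '')
j=2 s[j]='c': π[2]=0 (border '')
j=3 s[j]='f': π[3]=0 (border '')
j=4 s[j]='d': π[4]=1 (border 'd')
j=5 s[j]='d': k: 1→0; π[5]=1 (border 'd')
j=6 s[j]='b': k: 1→0; π[6]=0 (border '')
j=7 s[j]='a': π[7]=0 (border '')
j=8 s[j]='a': π[8]=0 (border '')
j=9 s[j]='b': π[9]=0 (border '')
j=10 s[j]='c': π[10]=0 (border '')
j=11 s[j]='f': π[11]=0 (border '')
j=12 s[j]='c': π[12]=0 (border '')
j=13 s[j]='f': π[13]=0 (border '')
j=14 s[j]='c': π[14]=0 (border '')
j=15 s[j]='d': π[15]=1 (border 'd')
j=16 s[j]='e': π[16]=2 (border 'de')
j=17 s[j]='a': k: 2→0; π[17]=0 (border '')
j=18 s[j]='c': π[18]=0 (border '')
j=19 s[j]='e': π[19]=0 (border '')
j=20 s[j]='b': π[20]=0 (border '')
j=21 s[j]='c': π[21]=0 (border '')
j=22 s[j]='b': π[22]=0 (border '')
j=23 s[j]='b': π[23]=0 (border '')
j=24 s[j]='a': π[24]=0 (border '')
j=25 s[j]='c': π[25]=0 (border '')
j=26 s[j]='a': π[26]=0 (border '')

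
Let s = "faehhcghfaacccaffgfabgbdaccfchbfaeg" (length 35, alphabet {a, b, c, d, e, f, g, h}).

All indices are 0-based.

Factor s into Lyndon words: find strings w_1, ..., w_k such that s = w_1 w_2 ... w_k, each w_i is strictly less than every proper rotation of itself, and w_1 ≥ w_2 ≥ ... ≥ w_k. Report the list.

["f", "aehhcghf", "aacccaffgfabgbdaccfchbfaeg"]

emit factor 1: 'f' (i=0, period=1)
emit factor 2: 'aehhcghf' (i=1, period=8)
emit factor 3: 'aacccaffgfabgbdaccfchbfaeg' (i=9, period=26)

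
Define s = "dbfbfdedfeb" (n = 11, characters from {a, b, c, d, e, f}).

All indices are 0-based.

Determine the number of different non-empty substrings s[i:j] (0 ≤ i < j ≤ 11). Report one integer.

rank | idx | suffix
   0 |  10 | b
   1 |   1 | bfbfdedfeb
   2 |   3 | bfdedfeb
   3 |   0 | dbfbfdedfeb
   4 |   5 | dedfeb
   5 |   7 | dfeb
   6 |   9 | eb
   7 |   6 | edfeb
   8 |   2 | fbfdedfeb
   9 |   4 | fdedfeb
  10 |   8 | feb

SA = [10, 1, 3, 0, 5, 7, 9, 6, 2, 4, 8]
rank  pair      lcp
   1  s[10:],s[1:]  1  'b'
   2  s[1:],s[3:]  2  'bf'
   3  s[3:],s[0:]  0  ''
   4  s[0:],s[5:]  1  'd'
   5  s[5:],s[7:]  1  'd'
   6  s[7:],s[9:]  0  ''
   7  s[9:],s[6:]  1  'e'
   8  s[6:],s[2:]  0  ''
   9  s[2:],s[4:]  1  'f'
  10  s[4:],s[8:]  1  'f'

n(n+1)/2 = 11·12/2 = 66
Σ LCP = 0 + 1 + 2 + 0 + 1 + 1 + 0 + 1 + 0 + 1 + 1 = 8
distinct = 66 − 8 = 58

58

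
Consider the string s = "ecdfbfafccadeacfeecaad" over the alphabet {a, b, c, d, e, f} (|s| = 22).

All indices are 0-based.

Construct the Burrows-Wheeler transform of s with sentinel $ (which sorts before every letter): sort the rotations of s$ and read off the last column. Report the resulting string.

dceacffecfeaaacde$fbdac

rank  rotation                 last
    0  $ecdfbfafccadeacfeecaad  d
    1  aad$ecdfbfafccadeacfeec  c
    2  acfeecaad$ecdfbfafccade  e
    3  ad$ecdfbfafccadeacfeeca  a
    4  adeacfeecaad$ecdfbfafcc  c
    5  afccadeacfeecaad$ecdfbf  f
    6  bfafccadeacfeecaad$ecdf  f
    7  caad$ecdfbfafccadeacfee  e
    8  cadeacfeecaad$ecdfbfafc  c
    9  ccadeacfeecaad$ecdfbfaf  f
   10  cdfbfafccadeacfeecaad$e  e
   11  cfeecaad$ecdfbfafccadea  a
   12  d$ecdfbfafccadeacfeecaa  a
   13  deacfeecaad$ecdfbfafcca  a
   14  dfbfafccadeacfeecaad$ec  c
   15  eacfeecaad$ecdfbfafccad  d
   16  ecaad$ecdfbfafccadeacfe  e
   17  ecdfbfafccadeacfeecaad$  $
   18  eecaad$ecdfbfafccadeacf  f
   19  fafccadeacfeecaad$ecdfb  b
   20  fbfafccadeacfeecaad$ecd  d
   21  fccadeacfeecaad$ecdfbfa  a
   22  feecaad$ecdfbfafccadeac  c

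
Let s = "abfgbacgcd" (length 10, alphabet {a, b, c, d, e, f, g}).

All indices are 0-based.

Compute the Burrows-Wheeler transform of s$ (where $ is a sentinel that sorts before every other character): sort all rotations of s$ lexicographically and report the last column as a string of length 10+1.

d$bgagacbfc

rank  rotation     last
    0  $abfgbacgcd  d
    1  abfgbacgcd$  $
    2  acgcd$abfgb  b
    3  bacgcd$abfg  g
    4  bfgbacgcd$a  a
    5  cd$abfgbacg  g
    6  cgcd$abfgba  a
    7  d$abfgbacgc  c
    8  fgbacgcd$ab  b
    9  gbacgcd$abf  f
   10  gcd$abfgbac  c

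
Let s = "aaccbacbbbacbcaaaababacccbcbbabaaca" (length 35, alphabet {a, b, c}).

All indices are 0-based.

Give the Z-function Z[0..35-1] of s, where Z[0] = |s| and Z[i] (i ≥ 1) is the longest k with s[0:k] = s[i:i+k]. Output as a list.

Z[0]=35
i=1: fresh scan; Z[1]=1 grow→box=[1,2)
i=2: fresh scan; Z[2]=0
i=3: fresh scan; Z[3]=0
i=4: fresh scan; Z[4]=0
i=5: fresh scan; Z[5]=1 grow→box=[5,6)
i=6: fresh scan; Z[6]=0
i=7: fresh scan; Z[7]=0
i=8: fresh scan; Z[8]=0
i=9: fresh scan; Z[9]=0
i=10: fresh scan; Z[10]=1 grow→box=[10,11)
i=11: fresh scan; Z[11]=0
i=12: fresh scan; Z[12]=0
i=13: fresh scan; Z[13]=0
i=14: fresh scan; Z[14]=2 grow→box=[14,16)
i=15: min(r-i=1, Z[1]=1)=1; Z[15]=2 grow→box=[15,17)
i=16: min(r-i=1, Z[1]=1)=1; Z[16]=2 grow→box=[16,18)
i=17: min(r-i=1, Z[1]=1)=1; Z[17]=1
i=18: fresh scan; Z[18]=0
i=19: fresh scan; Z[19]=1 grow→box=[19,20)
i=20: fresh scan; Z[20]=0
i=21: fresh scan; Z[21]=1 grow→box=[21,22)
i=22: fresh scan; Z[22]=0
i=23: fresh scan; Z[23]=0
i=24: fresh scan; Z[24]=0
i=25: fresh scan; Z[25]=0
i=26: fresh scan; Z[26]=0
i=27: fresh scan; Z[27]=0
i=28: fresh scan; Z[28]=0
i=29: fresh scan; Z[29]=1 grow→box=[29,30)
i=30: fresh scan; Z[30]=0
i=31: fresh scan; Z[31]=3 grow→box=[31,34)
i=32: min(r-i=2, Z[1]=1)=1; Z[32]=1
i=33: min(r-i=1, Z[2]=0)=0; Z[33]=0
i=34: fresh scan; Z[34]=1 grow→box=[34,35)

[35, 1, 0, 0, 0, 1, 0, 0, 0, 0, 1, 0, 0, 0, 2, 2, 2, 1, 0, 1, 0, 1, 0, 0, 0, 0, 0, 0, 0, 1, 0, 3, 1, 0, 1]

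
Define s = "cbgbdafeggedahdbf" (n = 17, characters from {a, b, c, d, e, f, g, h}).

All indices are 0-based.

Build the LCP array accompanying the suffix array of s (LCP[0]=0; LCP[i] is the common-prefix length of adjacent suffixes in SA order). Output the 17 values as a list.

[0, 1, 0, 1, 1, 0, 0, 2, 1, 0, 1, 0, 1, 0, 1, 1, 0]

sorted suffixes:
  #0 SA[0]=5  'afeggedahdbf'
  #1 SA[1]=12  'ahdbf'
  #2 SA[2]=3  'bdafeggedahdbf'
  #3 SA[3]=15  'bf'
  #4 SA[4]=1  'bgbdafeggedahdbf'
  #5 SA[5]=0  'cbgbdafeggedahdbf'
  #6 SA[6]=4  'dafeggedahdbf'
  #7 SA[7]=11  'dahdbf'
  #8 SA[8]=14  'dbf'
  #9 SA[9]=10  'edahdbf'
  #10 SA[10]=7  'eggedahdbf'
  #11 SA[11]=16  'f'
  #12 SA[12]=6  'feggedahdbf'
  #13 SA[13]=2  'gbdafeggedahdbf'
  #14 SA[14]=9  'gedahdbf'
  #15 SA[15]=8  'ggedahdbf'
  #16 SA[16]=13  'hdbf'

SA = [5, 12, 3, 15, 1, 0, 4, 11, 14, 10, 7, 16, 6, 2, 9, 8, 13]
i: (SA[i-1],SA[i]) lcp shared
  1: (5,12) 1 'a'
  2: (12,3) 0 ''
  3: (3,15) 1 'b'
  4: (15,1) 1 'b'
  5: (1,0) 0 ''
  6: (0,4) 0 ''
  7: (4,11) 2 'da'
  8: (11,14) 1 'd'
  9: (14,10) 0 ''
  10: (10,7) 1 'e'
  11: (7,16) 0 ''
  12: (16,6) 1 'f'
  13: (6,2) 0 ''
  14: (2,9) 1 'g'
  15: (9,8) 1 'g'
  16: (8,13) 0 ''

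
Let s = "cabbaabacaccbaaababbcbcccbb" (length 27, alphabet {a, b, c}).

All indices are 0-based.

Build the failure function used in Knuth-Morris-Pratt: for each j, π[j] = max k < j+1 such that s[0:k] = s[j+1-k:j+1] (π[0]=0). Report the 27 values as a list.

[0, 0, 0, 0, 0, 0, 0, 0, 1, 2, 1, 1, 0, 0, 0, 0, 0, 0, 0, 0, 1, 0, 1, 1, 1, 0, 0]

π[0] = 0
j=1 s[j]='a': π[1]=0 (border '')
j=2 s[j]='b': π[2]=0 (border '')
j=3 s[j]='b': π[3]=0 (border '')
j=4 s[j]='a': π[4]=0 (border '')
j=5 s[j]='a': π[5]=0 (border '')
j=6 s[j]='b': π[6]=0 (border '')
j=7 s[j]='a': π[7]=0 (border '')
j=8 s[j]='c': π[8]=1 (border 'c')
j=9 s[j]='a': π[9]=2 (border 'ca')
j=10 s[j]='c': k: 2→0; π[10]=1 (border 'c')
j=11 s[j]='c': k: 1→0; π[11]=1 (border 'c')
j=12 s[j]='b': k: 1→0; π[12]=0 (border '')
j=13 s[j]='a': π[13]=0 (border '')
j=14 s[j]='a': π[14]=0 (border '')
j=15 s[j]='a': π[15]=0 (border '')
j=16 s[j]='b': π[16]=0 (border '')
j=17 s[j]='a': π[17]=0 (border '')
j=18 s[j]='b': π[18]=0 (border '')
j=19 s[j]='b': π[19]=0 (border '')
j=20 s[j]='c': π[20]=1 (border 'c')
j=21 s[j]='b': k: 1→0; π[21]=0 (border '')
j=22 s[j]='c': π[22]=1 (border 'c')
j=23 s[j]='c': k: 1→0; π[23]=1 (border 'c')
j=24 s[j]='c': k: 1→0; π[24]=1 (border 'c')
j=25 s[j]='b': k: 1→0; π[25]=0 (border '')
j=26 s[j]='b': π[26]=0 (border '')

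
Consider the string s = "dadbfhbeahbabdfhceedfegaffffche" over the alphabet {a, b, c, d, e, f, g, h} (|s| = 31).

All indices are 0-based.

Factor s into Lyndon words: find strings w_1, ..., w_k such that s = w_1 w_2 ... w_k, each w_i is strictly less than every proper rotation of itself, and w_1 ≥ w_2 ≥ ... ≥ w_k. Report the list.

["d", "adbfhbeahb", "abdfhceedfegaffffche"]

emit factor 1: 'd' (i=0, period=1)
emit factor 2: 'adbfhbeahb' (i=1, period=10)
emit factor 3: 'abdfhceedfegaffffche' (i=11, period=20)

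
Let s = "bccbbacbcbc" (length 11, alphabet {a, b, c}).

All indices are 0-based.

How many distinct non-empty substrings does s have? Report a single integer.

53

sorted suffixes:
  #0 SA[0]=5  'acbcbc'
  #1 SA[1]=4  'bacbcbc'
  #2 SA[2]=3  'bbacbcbc'
  #3 SA[3]=9  'bc'
  #4 SA[4]=7  'bcbc'
  #5 SA[5]=0  'bccbbacbcbc'
  #6 SA[6]=10  'c'
  #7 SA[7]=2  'cbbacbcbc'
  #8 SA[8]=8  'cbc'
  #9 SA[9]=6  'cbcbc'
  #10 SA[10]=1  'ccbbacbcbc'

SA = [5, 4, 3, 9, 7, 0, 10, 2, 8, 6, 1]
rank  pair      lcp
   1  s[5:],s[4:]  0  ''
   2  s[4:],s[3:]  1  'b'
   3  s[3:],s[9:]  1  'b'
   4  s[9:],s[7:]  2  'bc'
   5  s[7:],s[0:]  2  'bc'
   6  s[0:],s[10:]  0  ''
   7  s[10:],s[2:]  1  'c'
   8  s[2:],s[8:]  2  'cb'
   9  s[8:],s[6:]  3  'cbc'
  10  s[6:],s[1:]  1  'c'

n(n+1)/2 = 11·12/2 = 66
Σ LCP = 0 + 0 + 1 + 1 + 2 + 2 + 0 + 1 + 2 + 3 + 1 = 13
distinct = 66 − 13 = 53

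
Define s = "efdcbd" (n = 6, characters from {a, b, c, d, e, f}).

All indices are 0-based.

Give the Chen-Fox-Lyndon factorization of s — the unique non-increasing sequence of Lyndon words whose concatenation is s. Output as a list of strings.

["ef", "d", "c", "bd"]

emit factor 1: 'ef' (i=0, period=2)
emit factor 2: 'd' (i=2, period=1)
emit factor 3: 'c' (i=3, period=1)
emit factor 4: 'bd' (i=4, period=2)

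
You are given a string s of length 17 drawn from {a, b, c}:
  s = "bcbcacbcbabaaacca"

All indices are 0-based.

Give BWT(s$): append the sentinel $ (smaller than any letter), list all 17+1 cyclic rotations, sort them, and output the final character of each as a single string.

acbabcaaccc$cbbbaa

rank  rotation            last
    0  $bcbcacbcbabaaacca  a
    1  a$bcbcacbcbabaaacc  c
    2  aaacca$bcbcacbcbab  b
    3  aacca$bcbcacbcbaba  a
    4  abaaacca$bcbcacbcb  b
    5  acbcbabaaacca$bcbc  c
    6  acca$bcbcacbcbabaa  a
    7  baaacca$bcbcacbcba  a
    8  babaaacca$bcbcacbc  c
    9  bcacbcbabaaacca$bc  c
   10  bcbabaaacca$bcbcac  c
   11  bcbcacbcbabaaacca$  $
   12  ca$bcbcacbcbabaaac  c
   13  cacbcbabaaacca$bcb  b
   14  cbabaaacca$bcbcacb  b
   15  cbcacbcbabaaacca$b  b
   16  cbcbabaaacca$bcbca  a
   17  cca$bcbcacbcbabaaa  a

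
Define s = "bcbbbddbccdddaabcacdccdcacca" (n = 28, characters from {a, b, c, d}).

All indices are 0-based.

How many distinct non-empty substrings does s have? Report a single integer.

rank | idx | suffix
   0 |  27 | a
   1 |  13 | aabcacdccdcacca
   2 |  14 | abcacdccdcacca
   3 |  24 | acca
   4 |  17 | acdccdcacca
   5 |   2 | bbbddbccdddaabcacdccdcacca
   6 |   3 | bbddbccdddaabcacdccdcacca
   7 |  15 | bcacdccdcacca
   8 |   0 | bcbbbddbccdddaabcacdccdcacca
   9 |   7 | bccdddaabcacdccdcacca
  10 |   4 | bddbccdddaabcacdccdcacca
  11 |  26 | ca
  12 |  23 | cacca
  13 |  16 | cacdccdcacca
  14 |   1 | cbbbddbccdddaabcacdccdcacca
  15 |  25 | cca
  16 |  20 | ccdcacca
  17 |   8 | ccdddaabcacdccdcacca
  18 |  21 | cdcacca
  19 |  18 | cdccdcacca
  20 |   9 | cdddaabcacdccdcacca
  21 |  12 | daabcacdccdcacca
  22 |   6 | dbccdddaabcacdccdcacca
  23 |  22 | dcacca
  24 |  19 | dccdcacca
  25 |  11 | ddaabcacdccdcacca
  26 |   5 | ddbccdddaabcacdccdcacca
  27 |  10 | dddaabcacdccdcacca

SA = [27, 13, 14, 24, 17, 2, 3, 15, 0, 7, 4, 26, 23, 16, 1, 25, 20, 8, 21, 18, 9, 12, 6, 22, 19, 11, 5, 10]
rank  pair      lcp
   1  s[27:],s[13:]  1  'a'
   2  s[13:],s[14:]  1  'a'
   3  s[14:],s[24:]  1  'a'
   4  s[24:],s[17:]  2  'ac'
   5  s[17:],s[2:]  0  ''
   6  s[2:],s[3:]  2  'bb'
   7  s[3:],s[15:]  1  'b'
   8  s[15:],s[0:]  2  'bc'
   9  s[0:],s[7:]  2  'bc'
  10  s[7:],s[4:]  1  'b'
  11  s[4:],s[26:]  0  ''
  12  s[26:],s[23:]  2  'ca'
  13  s[23:],s[16:]  3  'cac'
  14  s[16:],s[1:]  1  'c'
  15  s[1:],s[25:]  1  'c'
  16  s[25:],s[20:]  2  'cc'
  17  s[20:],s[8:]  3  'ccd'
  18  s[8:],s[21:]  1  'c'
  19  s[21:],s[18:]  3  'cdc'
  20  s[18:],s[9:]  2  'cd'
  21  s[9:],s[12:]  0  ''
  22  s[12:],s[6:]  1  'd'
  23  s[6:],s[22:]  1  'd'
  24  s[22:],s[19:]  2  'dc'
  25  s[19:],s[11:]  1  'd'
  26  s[11:],s[5:]  2  'dd'
  27  s[5:],s[10:]  2  'dd'

n(n+1)/2 = 28·29/2 = 406
Σ LCP = 0 + 1 + 1 + 1 + 2 + 0 + 2 + 1 + 2 + 2 + 1 + 0 + 2 + 3 + 1 + 1 + 2 + 3 + 1 + 3 + 2 + 0 + 1 + 1 + 2 + 1 + 2 + 2 = 40
distinct = 406 − 40 = 366

366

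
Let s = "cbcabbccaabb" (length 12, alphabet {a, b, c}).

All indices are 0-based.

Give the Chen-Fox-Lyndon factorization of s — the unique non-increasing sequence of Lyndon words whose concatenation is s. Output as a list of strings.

emit factor 1: 'c' (i=0, period=1)
emit factor 2: 'bc' (i=1, period=2)
emit factor 3: 'abbcc' (i=3, period=5)
emit factor 4: 'aabb' (i=8, period=4)

["c", "bc", "abbcc", "aabb"]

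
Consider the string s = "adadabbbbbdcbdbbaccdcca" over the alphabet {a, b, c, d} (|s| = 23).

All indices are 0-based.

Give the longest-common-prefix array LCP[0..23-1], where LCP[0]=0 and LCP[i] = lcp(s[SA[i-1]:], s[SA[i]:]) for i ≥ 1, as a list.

[0, 1, 1, 1, 3, 0, 1, 2, 4, 3, 2, 1, 2, 0, 1, 1, 2, 1, 0, 2, 1, 1, 2]

rank | idx | suffix
   0 |  22 | a
   1 |   4 | abbbbbdcbdbbaccdcca
   2 |  16 | accdcca
   3 |   2 | adabbbbbdcbdbbaccdcca
   4 |   0 | adadabbbbbdcbdbbaccdcca
   5 |  15 | baccdcca
   6 |  14 | bbaccdcca
   7 |   5 | bbbbbdcbdbbaccdcca
   8 |   6 | bbbbdcbdbbaccdcca
   9 |   7 | bbbdcbdbbaccdcca
  10 |   8 | bbdcbdbbaccdcca
  11 |  12 | bdbbaccdcca
  12 |   9 | bdcbdbbaccdcca
  13 |  21 | ca
  14 |  11 | cbdbbaccdcca
  15 |  20 | cca
  16 |  17 | ccdcca
  17 |  18 | cdcca
  18 |   3 | dabbbbbdcbdbbaccdcca
  19 |   1 | dadabbbbbdcbdbbaccdcca
  20 |  13 | dbbaccdcca
  21 |  10 | dcbdbbaccdcca
  22 |  19 | dcca

SA = [22, 4, 16, 2, 0, 15, 14, 5, 6, 7, 8, 12, 9, 21, 11, 20, 17, 18, 3, 1, 13, 10, 19]
i: (SA[i-1],SA[i]) lcp shared
  1: (22,4) 1 'a'
  2: (4,16) 1 'a'
  3: (16,2) 1 'a'
  4: (2,0) 3 'ada'
  5: (0,15) 0 ''
  6: (15,14) 1 'b'
  7: (14,5) 2 'bb'
  8: (5,6) 4 'bbbb'
  9: (6,7) 3 'bbb'
  10: (7,8) 2 'bb'
  11: (8,12) 1 'b'
  12: (12,9) 2 'bd'
  13: (9,21) 0 ''
  14: (21,11) 1 'c'
  15: (11,20) 1 'c'
  16: (20,17) 2 'cc'
  17: (17,18) 1 'c'
  18: (18,3) 0 ''
  19: (3,1) 2 'da'
  20: (1,13) 1 'd'
  21: (13,10) 1 'd'
  22: (10,19) 2 'dc'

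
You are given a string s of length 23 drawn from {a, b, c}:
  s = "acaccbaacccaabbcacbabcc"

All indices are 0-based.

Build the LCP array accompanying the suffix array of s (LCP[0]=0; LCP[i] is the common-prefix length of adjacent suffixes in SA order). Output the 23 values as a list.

[0, 2, 1, 2, 1, 2, 2, 3, 0, 2, 1, 1, 2, 0, 1, 2, 3, 1, 3, 1, 2, 2, 2]

rank | idx | suffix
   0 |  11 | aabbcacbabcc
   1 |   6 | aacccaabbcacbabcc
   2 |  12 | abbcacbabcc
   3 |  19 | abcc
   4 |   0 | acaccbaacccaabbcacbabcc
   5 |  16 | acbabcc
   6 |   2 | accbaacccaabbcacbabcc
   7 |   7 | acccaabbcacbabcc
   8 |   5 | baacccaabbcacbabcc
   9 |  18 | babcc
  10 |  13 | bbcacbabcc
  11 |  14 | bcacbabcc
  12 |  20 | bcc
  13 |  22 | c
  14 |  10 | caabbcacbabcc
  15 |  15 | cacbabcc
  16 |   1 | caccbaacccaabbcacbabcc
  17 |   4 | cbaacccaabbcacbabcc
  18 |  17 | cbabcc
  19 |  21 | cc
  20 |   9 | ccaabbcacbabcc
  21 |   3 | ccbaacccaabbcacbabcc
  22 |   8 | cccaabbcacbabcc

SA = [11, 6, 12, 19, 0, 16, 2, 7, 5, 18, 13, 14, 20, 22, 10, 15, 1, 4, 17, 21, 9, 3, 8]
i: (SA[i-1],SA[i]) lcp shared
  1: (11,6) 2 'aa'
  2: (6,12) 1 'a'
  3: (12,19) 2 'ab'
  4: (19,0) 1 'a'
  5: (0,16) 2 'ac'
  6: (16,2) 2 'ac'
  7: (2,7) 3 'acc'
  8: (7,5) 0 ''
  9: (5,18) 2 'ba'
  10: (18,13) 1 'b'
  11: (13,14) 1 'b'
  12: (14,20) 2 'bc'
  13: (20,22) 0 ''
  14: (22,10) 1 'c'
  15: (10,15) 2 'ca'
  16: (15,1) 3 'cac'
  17: (1,4) 1 'c'
  18: (4,17) 3 'cba'
  19: (17,21) 1 'c'
  20: (21,9) 2 'cc'
  21: (9,3) 2 'cc'
  22: (3,8) 2 'cc'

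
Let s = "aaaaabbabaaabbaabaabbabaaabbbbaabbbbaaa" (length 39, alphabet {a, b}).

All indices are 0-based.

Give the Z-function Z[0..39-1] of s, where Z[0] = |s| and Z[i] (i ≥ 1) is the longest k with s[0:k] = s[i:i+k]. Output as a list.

Z[0]=39
i=1: i≥r, start 0; Z[1]=4 scan→box=[1,5)
i=2: min(r-i=3, Z[1]=4)=3; Z[2]=3
i=3: min(r-i=2, Z[2]=3)=2; Z[3]=2
i=4: min(r-i=1, Z[3]=2)=1; Z[4]=1
i=5: i≥r, start 0; Z[5]=0
i=6: i≥r, start 0; Z[6]=0
i=7: i≥r, start 0; Z[7]=1 scan→box=[7,8)
i=8: i≥r, start 0; Z[8]=0
i=9: i≥r, start 0; Z[9]=3 scan→box=[9,12)
i=10: min(r-i=2, Z[1]=4)=2; Z[10]=2
i=11: min(r-i=1, Z[2]=3)=1; Z[11]=1
i=12: i≥r, start 0; Z[12]=0
i=13: i≥r, start 0; Z[13]=0
i=14: i≥r, start 0; Z[14]=2 scan→box=[14,16)
i=15: min(r-i=1, Z[1]=4)=1; Z[15]=1
i=16: i≥r, start 0; Z[16]=0
i=17: i≥r, start 0; Z[17]=2 scan→box=[17,19)
i=18: min(r-i=1, Z[1]=4)=1; Z[18]=1
i=19: i≥r, start 0; Z[19]=0
i=20: i≥r, start 0; Z[20]=0
i=21: i≥r, start 0; Z[21]=1 scan→box=[21,22)
i=22: i≥r, start 0; Z[22]=0
i=23: i≥r, start 0; Z[23]=3 scan→box=[23,26)
i=24: min(r-i=2, Z[1]=4)=2; Z[24]=2
i=25: min(r-i=1, Z[2]=3)=1; Z[25]=1
i=26: i≥r, start 0; Z[26]=0
i=27: i≥r, start 0; Z[27]=0
i=28: i≥r, start 0; Z[28]=0
i=29: i≥r, start 0; Z[29]=0
i=30: i≥r, start 0; Z[30]=2 scan→box=[30,32)
i=31: min(r-i=1, Z[1]=4)=1; Z[31]=1
i=32: i≥r, start 0; Z[32]=0
i=33: i≥r, start 0; Z[33]=0
i=34: i≥r, start 0; Z[34]=0
i=35: i≥r, start 0; Z[35]=0
i=36: i≥r, start 0; Z[36]=3 scan→box=[36,39)
i=37: min(r-i=2, Z[1]=4)=2; Z[37]=2
i=38: min(r-i=1, Z[2]=3)=1; Z[38]=1

[39, 4, 3, 2, 1, 0, 0, 1, 0, 3, 2, 1, 0, 0, 2, 1, 0, 2, 1, 0, 0, 1, 0, 3, 2, 1, 0, 0, 0, 0, 2, 1, 0, 0, 0, 0, 3, 2, 1]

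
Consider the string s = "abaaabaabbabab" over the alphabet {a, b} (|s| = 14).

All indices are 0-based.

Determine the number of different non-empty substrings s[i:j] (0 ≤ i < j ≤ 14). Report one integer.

rank | idx | suffix
   0 |   2 | aaabaabbabab
   1 |   3 | aabaabbabab
   2 |   6 | aabbabab
   3 |  12 | ab
   4 |   0 | abaaabaabbabab
   5 |   4 | abaabbabab
   6 |  10 | abab
   7 |   7 | abbabab
   8 |  13 | b
   9 |   1 | baaabaabbabab
  10 |   5 | baabbabab
  11 |  11 | bab
  12 |   9 | babab
  13 |   8 | bbabab

SA = [2, 3, 6, 12, 0, 4, 10, 7, 13, 1, 5, 11, 9, 8]
i: (SA[i-1],SA[i]) lcp shared
  1: (2,3) 2 'aa'
  2: (3,6) 3 'aab'
  3: (6,12) 1 'a'
  4: (12,0) 2 'ab'
  5: (0,4) 4 'abaa'
  6: (4,10) 3 'aba'
  7: (10,7) 2 'ab'
  8: (7,13) 0 ''
  9: (13,1) 1 'b'
  10: (1,5) 3 'baa'
  11: (5,11) 2 'ba'
  12: (11,9) 3 'bab'
  13: (9,8) 1 'b'

n(n+1)/2 = 14·15/2 = 105
Σ LCP = 0 + 2 + 3 + 1 + 2 + 4 + 3 + 2 + 0 + 1 + 3 + 2 + 3 + 1 = 27
distinct = 105 − 27 = 78

78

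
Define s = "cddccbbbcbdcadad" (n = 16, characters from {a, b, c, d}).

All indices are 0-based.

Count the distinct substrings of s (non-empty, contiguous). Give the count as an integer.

sorted suffixes:
  #0 SA[0]=14  'ad'
  #1 SA[1]=12  'adad'
  #2 SA[2]=5  'bbbcbdcadad'
  #3 SA[3]=6  'bbcbdcadad'
  #4 SA[4]=7  'bcbdcadad'
  #5 SA[5]=9  'bdcadad'
  #6 SA[6]=11  'cadad'
  #7 SA[7]=4  'cbbbcbdcadad'
  #8 SA[8]=8  'cbdcadad'
  #9 SA[9]=3  'ccbbbcbdcadad'
  #10 SA[10]=0  'cddccbbbcbdcadad'
  #11 SA[11]=15  'd'
  #12 SA[12]=13  'dad'
  #13 SA[13]=10  'dcadad'
  #14 SA[14]=2  'dccbbbcbdcadad'
  #15 SA[15]=1  'ddccbbbcbdcadad'

SA = [14, 12, 5, 6, 7, 9, 11, 4, 8, 3, 0, 15, 13, 10, 2, 1]
[i] adj suffixes → lcp
  [1] 14/12 → 2 ('ad')
  [2] 12/5 → 0 ('')
  [3] 5/6 → 2 ('bb')
  [4] 6/7 → 1 ('b')
  [5] 7/9 → 1 ('b')
  [6] 9/11 → 0 ('')
  [7] 11/4 → 1 ('c')
  [8] 4/8 → 2 ('cb')
  [9] 8/3 → 1 ('c')
  [10] 3/0 → 1 ('c')
  [11] 0/15 → 0 ('')
  [12] 15/13 → 1 ('d')
  [13] 13/10 → 1 ('d')
  [14] 10/2 → 2 ('dc')
  [15] 2/1 → 1 ('d')

n(n+1)/2 = 16·17/2 = 136
Σ LCP = 0 + 2 + 0 + 2 + 1 + 1 + 0 + 1 + 2 + 1 + 1 + 0 + 1 + 1 + 2 + 1 = 16
distinct = 136 − 16 = 120

120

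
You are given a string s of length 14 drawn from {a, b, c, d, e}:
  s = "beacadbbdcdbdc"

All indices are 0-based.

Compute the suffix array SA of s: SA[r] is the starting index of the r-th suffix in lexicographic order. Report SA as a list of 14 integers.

[2, 4, 6, 11, 7, 0, 13, 3, 9, 5, 10, 12, 8, 1]

rank→(start, suffix):
  0 → (2, 'acadbbdcdbdc')
  1 → (4, 'adbbdcdbdc')
  2 → (6, 'bbdcdbdc')
  3 → (11, 'bdc')
  4 → (7, 'bdcdbdc')
  5 → (0, 'beacadbbdcdbdc')
  6 → (13, 'c')
  7 → (3, 'cadbbdcdbdc')
  8 → (9, 'cdbdc')
  9 → (5, 'dbbdcdbdc')
  10 → (10, 'dbdc')
  11 → (12, 'dc')
  12 → (8, 'dcdbdc')
  13 → (1, 'eacadbbdcdbdc')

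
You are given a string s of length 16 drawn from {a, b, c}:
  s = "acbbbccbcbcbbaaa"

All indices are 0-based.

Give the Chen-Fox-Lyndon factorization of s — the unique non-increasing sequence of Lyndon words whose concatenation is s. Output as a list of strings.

emit factor 1: 'acbbbccbcbcbb' (i=0, period=13)
emit factor 2: 'a' (i=13, period=1)
emit factor 3: 'a' (i=14, period=1)
emit factor 4: 'a' (i=15, period=1)

["acbbbccbcbcbb", "a", "a", "a"]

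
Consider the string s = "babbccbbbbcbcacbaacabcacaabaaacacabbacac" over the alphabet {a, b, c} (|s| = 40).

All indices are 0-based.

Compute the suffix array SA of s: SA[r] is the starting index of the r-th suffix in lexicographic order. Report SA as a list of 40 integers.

[27, 24, 16, 28, 25, 33, 1, 19, 38, 22, 31, 17, 36, 29, 13, 26, 15, 0, 35, 34, 6, 7, 8, 2, 20, 11, 9, 3, 39, 23, 32, 18, 37, 21, 30, 12, 14, 5, 10, 4]

sorted suffixes:
  #0 SA[0]=27  'aaacacabbacac'
  #1 SA[1]=24  'aabaaacacabbacac'
  #2 SA[2]=16  'aacabcacaabaaacacabbacac'
  #3 SA[3]=28  'aacacabbacac'
  #4 SA[4]=25  'abaaacacabbacac'
  #5 SA[5]=33  'abbacac'
  #6 SA[6]=1  'abbccbbbbcbcacbaacabcacaabaaacacabbacac'
  #7 SA[7]=19  'abcacaabaaacacabbacac'
  #8 SA[8]=38  'ac'
  #9 SA[9]=22  'acaabaaacacabbacac'
  #10 SA[10]=31  'acabbacac'
  #11 SA[11]=17  'acabcacaabaaacacabbacac'
  #12 SA[12]=36  'acac'
  #13 SA[13]=29  'acacabbacac'
  #14 SA[14]=13  'acbaacabcacaabaaacacabbacac'
  #15 SA[15]=26  'baaacacabbacac'
  #16 SA[16]=15  'baacabcacaabaaacacabbacac'
  #17 SA[17]=0  'babbccbbbbcbcacbaacabcacaabaaacacabbacac'
  #18 SA[18]=35  'bacac'
  #19 SA[19]=34  'bbacac'
  #20 SA[20]=6  'bbbbcbcacbaacabcacaabaaacacabbacac'
  #21 SA[21]=7  'bbbcbcacbaacabcacaabaaacacabbacac'
  #22 SA[22]=8  'bbcbcacbaacabcacaabaaacacabbacac'
  #23 SA[23]=2  'bbccbbbbcbcacbaacabcacaabaaacacabbacac'
  #24 SA[24]=20  'bcacaabaaacacabbacac'
  #25 SA[25]=11  'bcacbaacabcacaabaaacacabbacac'
  #26 SA[26]=9  'bcbcacbaacabcacaabaaacacabbacac'
  #27 SA[27]=3  'bccbbbbcbcacbaacabcacaabaaacacabbacac'
  #28 SA[28]=39  'c'
  #29 SA[29]=23  'caabaaacacabbacac'
  #30 SA[30]=32  'cabbacac'
  #31 SA[31]=18  'cabcacaabaaacacabbacac'
  #32 SA[32]=37  'cac'
  #33 SA[33]=21  'cacaabaaacacabbacac'
  #34 SA[34]=30  'cacabbacac'
  #35 SA[35]=12  'cacbaacabcacaabaaacacabbacac'
  #36 SA[36]=14  'cbaacabcacaabaaacacabbacac'
  #37 SA[37]=5  'cbbbbcbcacbaacabcacaabaaacacabbacac'
  #38 SA[38]=10  'cbcacbaacabcacaabaaacacabbacac'
  #39 SA[39]=4  'ccbbbbcbcacbaacabcacaabaaacacabbacac'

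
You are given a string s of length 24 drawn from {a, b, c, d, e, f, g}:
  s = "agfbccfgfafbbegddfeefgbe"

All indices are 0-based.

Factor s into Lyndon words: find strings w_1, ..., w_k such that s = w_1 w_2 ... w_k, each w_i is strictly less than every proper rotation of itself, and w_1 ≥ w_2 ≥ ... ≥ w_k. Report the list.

["agfbccfgf", "afbbegddfeefgbe"]

emit factor 1: 'agfbccfgf' (i=0, period=9)
emit factor 2: 'afbbegddfeefgbe' (i=9, period=15)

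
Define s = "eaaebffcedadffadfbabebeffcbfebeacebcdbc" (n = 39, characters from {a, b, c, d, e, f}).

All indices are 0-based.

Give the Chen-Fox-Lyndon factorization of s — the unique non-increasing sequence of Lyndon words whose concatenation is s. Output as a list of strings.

["e", "aaebffcedadffadfbabebeffcbfebeacebcdbc"]

emit factor 1: 'e' (i=0, period=1)
emit factor 2: 'aaebffcedadffadfbabebeffcbfebeacebcdbc' (i=1, period=38)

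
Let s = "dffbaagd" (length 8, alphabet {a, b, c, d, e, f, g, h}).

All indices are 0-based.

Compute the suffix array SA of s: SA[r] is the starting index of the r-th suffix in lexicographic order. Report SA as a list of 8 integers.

[4, 5, 3, 7, 0, 2, 1, 6]

rank→(start, suffix):
  0 → (4, 'aagd')
  1 → (5, 'agd')
  2 → (3, 'baagd')
  3 → (7, 'd')
  4 → (0, 'dffbaagd')
  5 → (2, 'fbaagd')
  6 → (1, 'ffbaagd')
  7 → (6, 'gd')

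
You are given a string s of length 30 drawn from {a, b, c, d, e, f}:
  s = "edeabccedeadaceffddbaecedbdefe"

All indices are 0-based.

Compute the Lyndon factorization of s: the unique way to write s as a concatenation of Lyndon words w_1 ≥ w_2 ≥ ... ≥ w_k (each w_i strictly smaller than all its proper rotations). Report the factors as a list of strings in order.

["e", "de", "abccedeadaceffddbaecedbdefe"]

emit factor 1: 'e' (i=0, period=1)
emit factor 2: 'de' (i=1, period=2)
emit factor 3: 'abccedeadaceffddbaecedbdefe' (i=3, period=27)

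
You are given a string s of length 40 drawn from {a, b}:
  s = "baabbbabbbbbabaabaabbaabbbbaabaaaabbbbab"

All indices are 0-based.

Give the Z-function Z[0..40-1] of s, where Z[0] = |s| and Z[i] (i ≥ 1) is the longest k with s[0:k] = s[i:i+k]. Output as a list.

[40, 0, 0, 1, 1, 2, 0, 1, 1, 1, 1, 2, 0, 4, 0, 0, 5, 0, 0, 1, 6, 0, 0, 1, 1, 1, 4, 0, 0, 3, 0, 0, 0, 0, 1, 1, 1, 2, 0, 1]

Z[0]=40
i=1: outside box; Z[1]=0
i=2: outside box; Z[2]=0
i=3: outside box; Z[3]=1 extend→box=[3,4)
i=4: outside box; Z[4]=1 extend→box=[4,5)
i=5: outside box; Z[5]=2 extend→box=[5,7)
i=6: min(r-i=1, Z[1]=0)=0; Z[6]=0
i=7: outside box; Z[7]=1 extend→box=[7,8)
i=8: outside box; Z[8]=1 extend→box=[8,9)
i=9: outside box; Z[9]=1 extend→box=[9,10)
i=10: outside box; Z[10]=1 extend→box=[10,11)
i=11: outside box; Z[11]=2 extend→box=[11,13)
i=12: min(r-i=1, Z[1]=0)=0; Z[12]=0
i=13: outside box; Z[13]=4 extend→box=[13,17)
i=14: min(r-i=3, Z[1]=0)=0; Z[14]=0
i=15: min(r-i=2, Z[2]=0)=0; Z[15]=0
i=16: min(r-i=1, Z[3]=1)=1; Z[16]=5 extend→box=[16,21)
i=17: min(r-i=4, Z[1]=0)=0; Z[17]=0
i=18: min(r-i=3, Z[2]=0)=0; Z[18]=0
i=19: min(r-i=2, Z[3]=1)=1; Z[19]=1
i=20: min(r-i=1, Z[4]=1)=1; Z[20]=6 extend→box=[20,26)
i=21: min(r-i=5, Z[1]=0)=0; Z[21]=0
i=22: min(r-i=4, Z[2]=0)=0; Z[22]=0
i=23: min(r-i=3, Z[3]=1)=1; Z[23]=1
i=24: min(r-i=2, Z[4]=1)=1; Z[24]=1
i=25: min(r-i=1, Z[5]=2)=1; Z[25]=1
i=26: outside box; Z[26]=4 extend→box=[26,30)
i=27: min(r-i=3, Z[1]=0)=0; Z[27]=0
i=28: min(r-i=2, Z[2]=0)=0; Z[28]=0
i=29: min(r-i=1, Z[3]=1)=1; Z[29]=3 extend→box=[29,32)
i=30: min(r-i=2, Z[1]=0)=0; Z[30]=0
i=31: min(r-i=1, Z[2]=0)=0; Z[31]=0
i=32: outside box; Z[32]=0
i=33: outside box; Z[33]=0
i=34: outside box; Z[34]=1 extend→box=[34,35)
i=35: outside box; Z[35]=1 extend→box=[35,36)
i=36: outside box; Z[36]=1 extend→box=[36,37)
i=37: outside box; Z[37]=2 extend→box=[37,39)
i=38: min(r-i=1, Z[1]=0)=0; Z[38]=0
i=39: outside box; Z[39]=1 extend→box=[39,40)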